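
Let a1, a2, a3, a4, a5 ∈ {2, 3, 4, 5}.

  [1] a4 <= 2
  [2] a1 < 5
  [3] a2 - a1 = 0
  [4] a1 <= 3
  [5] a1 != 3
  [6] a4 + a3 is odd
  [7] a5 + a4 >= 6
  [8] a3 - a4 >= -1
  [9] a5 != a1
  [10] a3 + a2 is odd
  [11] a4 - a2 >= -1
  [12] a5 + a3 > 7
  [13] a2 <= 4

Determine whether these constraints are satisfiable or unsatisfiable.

Try a1 = 2, a2 = 2, a3 = 3, a4 = 2, a5 = 5.
Check constraint 3: a2 - a1 = 0; constraint 7: a5 + a4 = 7. The remaining constraints are straightforward to verify.

Satisfiable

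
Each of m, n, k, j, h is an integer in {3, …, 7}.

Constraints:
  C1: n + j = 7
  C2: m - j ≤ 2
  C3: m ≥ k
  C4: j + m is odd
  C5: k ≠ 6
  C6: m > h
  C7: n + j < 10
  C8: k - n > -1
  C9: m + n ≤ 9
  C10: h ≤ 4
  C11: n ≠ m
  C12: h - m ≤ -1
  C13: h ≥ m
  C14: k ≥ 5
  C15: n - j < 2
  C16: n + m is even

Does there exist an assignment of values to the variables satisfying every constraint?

From constraints 3 and 14: m ≥ k and k ≥ 5, so m ≥ 5. From constraints 10 and 13: m ≤ h and h ≤ 4, so m ≤ 4. But 4 < 5, so no value of m works.

Unsatisfiable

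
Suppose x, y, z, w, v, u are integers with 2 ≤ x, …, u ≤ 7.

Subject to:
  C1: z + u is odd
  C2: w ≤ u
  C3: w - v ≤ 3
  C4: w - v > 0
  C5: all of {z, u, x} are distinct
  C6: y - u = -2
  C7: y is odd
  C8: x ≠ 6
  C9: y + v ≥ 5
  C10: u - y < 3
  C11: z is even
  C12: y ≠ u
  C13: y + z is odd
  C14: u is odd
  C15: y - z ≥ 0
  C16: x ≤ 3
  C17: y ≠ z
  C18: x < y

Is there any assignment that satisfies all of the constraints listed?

Try x = 3, y = 5, z = 2, w = 4, v = 2, u = 7.
Check constraint 3: w - v = 2; constraint 4: w - v = 2. The remaining constraints are straightforward to verify.

Satisfiable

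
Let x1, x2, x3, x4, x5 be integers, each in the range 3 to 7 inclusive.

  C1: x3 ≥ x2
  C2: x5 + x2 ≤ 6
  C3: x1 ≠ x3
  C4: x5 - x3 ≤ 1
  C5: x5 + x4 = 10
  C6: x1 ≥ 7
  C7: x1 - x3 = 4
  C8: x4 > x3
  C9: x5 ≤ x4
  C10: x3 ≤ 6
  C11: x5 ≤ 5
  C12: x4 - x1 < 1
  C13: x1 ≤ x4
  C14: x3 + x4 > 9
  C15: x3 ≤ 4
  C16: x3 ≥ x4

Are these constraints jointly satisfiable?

From constraints 6 and 13: x4 ≥ x1 and x1 ≥ 7, so x4 ≥ 7. From constraints 15 and 16: x4 ≤ x3 and x3 ≤ 4, so x4 ≤ 4. But 4 < 7, so no value of x4 works.

Unsatisfiable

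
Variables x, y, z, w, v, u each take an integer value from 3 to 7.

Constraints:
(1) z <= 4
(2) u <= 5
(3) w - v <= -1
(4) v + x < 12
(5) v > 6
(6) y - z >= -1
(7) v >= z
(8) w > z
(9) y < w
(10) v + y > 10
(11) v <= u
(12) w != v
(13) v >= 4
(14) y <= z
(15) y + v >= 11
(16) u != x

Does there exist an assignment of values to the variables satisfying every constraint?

From constraints 1 and 14: y ≤ z ≤ 4. From constraints 2 and 11: v ≤ u ≤ 5. Hence y + v ≤ 9. But constraint 15 requires y + v ≥ 11, and 11 > 9. Contradiction.

Unsatisfiable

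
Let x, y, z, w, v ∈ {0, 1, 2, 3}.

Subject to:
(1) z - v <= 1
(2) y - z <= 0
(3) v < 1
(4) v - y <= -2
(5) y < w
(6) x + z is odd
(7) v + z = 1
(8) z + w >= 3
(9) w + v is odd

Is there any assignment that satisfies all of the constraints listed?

Constraints 1, 2, and 4 give y − v ≥ 2, v − z ≥ -1, z − y ≥ 0.
Adding all 3 inequalities: the left sides telescope to 0, and the right sides sum to 2 + (-1) + 0 = 1. So 0 ≥ 1, which is false.

Unsatisfiable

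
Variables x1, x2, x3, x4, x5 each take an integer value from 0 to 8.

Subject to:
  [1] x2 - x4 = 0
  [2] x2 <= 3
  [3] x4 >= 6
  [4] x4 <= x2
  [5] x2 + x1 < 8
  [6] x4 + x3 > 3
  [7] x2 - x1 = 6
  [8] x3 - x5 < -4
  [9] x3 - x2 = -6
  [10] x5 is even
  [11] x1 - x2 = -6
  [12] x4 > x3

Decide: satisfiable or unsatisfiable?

Unsatisfiable

From constraint 3: x4 ≥ 6. From constraints 2 and 4: x4 ≤ x2 and x2 ≤ 3, so x4 ≤ 3. But 3 < 6, so no value of x4 works.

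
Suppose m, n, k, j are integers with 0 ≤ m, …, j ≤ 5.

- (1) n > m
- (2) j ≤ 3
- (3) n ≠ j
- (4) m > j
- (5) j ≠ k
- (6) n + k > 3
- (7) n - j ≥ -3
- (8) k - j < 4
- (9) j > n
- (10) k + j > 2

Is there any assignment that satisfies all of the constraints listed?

Constraints 1, 4, and 9 give n < j, j < m, m < n. Chaining: n < j < m < n, which forces n < n — impossible.

Unsatisfiable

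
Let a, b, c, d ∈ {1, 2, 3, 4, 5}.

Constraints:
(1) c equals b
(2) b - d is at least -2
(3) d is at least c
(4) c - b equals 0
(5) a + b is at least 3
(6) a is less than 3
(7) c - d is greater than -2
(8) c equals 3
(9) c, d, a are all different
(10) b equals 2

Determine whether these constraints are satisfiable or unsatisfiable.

Unsatisfiable

Constraint 8 fixes c = 3 and constraint 10 fixes b = 2, but constraint 1 requires c = b. Since 3 ≠ 2, contradiction.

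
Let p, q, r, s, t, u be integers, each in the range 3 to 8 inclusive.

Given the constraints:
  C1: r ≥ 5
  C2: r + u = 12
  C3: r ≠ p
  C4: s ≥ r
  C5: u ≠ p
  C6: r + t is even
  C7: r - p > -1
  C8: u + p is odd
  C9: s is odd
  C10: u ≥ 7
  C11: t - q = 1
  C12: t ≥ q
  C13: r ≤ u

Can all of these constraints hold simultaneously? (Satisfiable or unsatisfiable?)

Take p = 4, q = 4, r = 5, s = 5, t = 5, u = 7. Then constraint 2: r + u = 12; constraint 7: r - p = 1; constraint 11: t - q = 1, and every other listed constraint is also met.

Satisfiable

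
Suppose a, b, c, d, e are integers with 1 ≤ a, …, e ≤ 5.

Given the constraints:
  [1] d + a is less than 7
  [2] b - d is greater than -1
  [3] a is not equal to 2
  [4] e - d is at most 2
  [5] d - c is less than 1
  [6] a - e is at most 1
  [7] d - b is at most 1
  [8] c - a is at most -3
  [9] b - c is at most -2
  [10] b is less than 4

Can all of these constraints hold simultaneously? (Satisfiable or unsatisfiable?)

Constraints 4, 6, 7, 8, and 9 give b − d ≥ -1, d − e ≥ -2, e − a ≥ -1, a − c ≥ 3, c − b ≥ 2.
Adding all 5 inequalities: the left sides telescope to 0, and the right sides sum to (-1) + (-2) + (-1) + 3 + 2 = 1. So 0 ≥ 1, which is false.

Unsatisfiable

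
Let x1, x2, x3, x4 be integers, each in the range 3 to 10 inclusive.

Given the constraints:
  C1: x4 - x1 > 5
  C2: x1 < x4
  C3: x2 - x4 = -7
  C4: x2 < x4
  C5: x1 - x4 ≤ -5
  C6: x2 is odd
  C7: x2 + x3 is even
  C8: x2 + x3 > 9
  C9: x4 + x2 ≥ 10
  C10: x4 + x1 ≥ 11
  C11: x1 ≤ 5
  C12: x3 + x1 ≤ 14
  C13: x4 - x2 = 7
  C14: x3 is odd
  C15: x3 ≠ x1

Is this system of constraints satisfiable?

One satisfying assignment is x1 = 4, x2 = 3, x3 = 9, x4 = 10.
For the less obvious constraints — constraint 1: x4 - x1 = 6; constraint 3: x2 - x4 = -7; constraint 5: x1 - x4 = -6 — and the others hold by inspection.

Satisfiable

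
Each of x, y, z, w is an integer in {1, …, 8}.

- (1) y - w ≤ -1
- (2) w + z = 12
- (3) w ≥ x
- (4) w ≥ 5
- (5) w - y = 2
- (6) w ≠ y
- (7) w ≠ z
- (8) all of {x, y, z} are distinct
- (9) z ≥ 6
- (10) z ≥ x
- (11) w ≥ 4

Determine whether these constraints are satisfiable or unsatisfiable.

Satisfiable

Try x = 1, y = 3, z = 7, w = 5.
Check constraint 1: y - w = -2; constraint 2: w + z = 12; constraint 5: w - y = 2. The remaining constraints are straightforward to verify.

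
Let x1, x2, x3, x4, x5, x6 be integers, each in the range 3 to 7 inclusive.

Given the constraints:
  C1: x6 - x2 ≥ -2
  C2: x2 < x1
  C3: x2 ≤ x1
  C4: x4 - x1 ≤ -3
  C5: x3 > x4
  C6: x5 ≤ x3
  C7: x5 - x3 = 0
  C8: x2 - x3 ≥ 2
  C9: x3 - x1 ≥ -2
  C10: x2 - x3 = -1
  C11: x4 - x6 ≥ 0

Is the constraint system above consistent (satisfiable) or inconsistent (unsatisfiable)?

Constraints 1, 4, 8, 9, and 11 give x2 − x3 ≥ 2, x3 − x1 ≥ -2, x1 − x4 ≥ 3, x4 − x6 ≥ 0, x6 − x2 ≥ -2.
Adding all 5 inequalities: the left sides telescope to 0, and the right sides sum to 2 + (-2) + 3 + 0 + (-2) = 1. So 0 ≥ 1, which is false.

Unsatisfiable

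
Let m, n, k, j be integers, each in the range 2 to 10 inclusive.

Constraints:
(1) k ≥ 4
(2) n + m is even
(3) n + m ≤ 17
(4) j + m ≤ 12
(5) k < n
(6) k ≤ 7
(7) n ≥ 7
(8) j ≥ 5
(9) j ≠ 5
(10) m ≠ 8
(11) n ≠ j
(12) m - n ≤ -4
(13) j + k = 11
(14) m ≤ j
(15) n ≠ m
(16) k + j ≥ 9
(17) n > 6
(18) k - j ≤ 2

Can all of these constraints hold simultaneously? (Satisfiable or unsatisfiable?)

Setting (m, n, k, j) = (6, 10, 5, 6) satisfies everything: constraint 3: n + m = 16; constraint 4: j + m = 12; constraint 12: m - n = -4, and the others follow.

Satisfiable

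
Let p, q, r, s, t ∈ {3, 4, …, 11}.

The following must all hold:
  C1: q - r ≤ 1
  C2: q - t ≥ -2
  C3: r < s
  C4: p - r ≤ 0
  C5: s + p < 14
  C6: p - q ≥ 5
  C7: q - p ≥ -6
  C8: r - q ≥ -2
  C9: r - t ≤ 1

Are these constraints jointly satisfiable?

Unsatisfiable

Constraints 2, 4, 6, and 9 give r − p ≥ 0, p − q ≥ 5, q − t ≥ -2, t − r ≥ -1.
Adding all 4 inequalities: the left sides telescope to 0, and the right sides sum to 0 + 5 + (-2) + (-1) = 2. So 0 ≥ 2, which is false.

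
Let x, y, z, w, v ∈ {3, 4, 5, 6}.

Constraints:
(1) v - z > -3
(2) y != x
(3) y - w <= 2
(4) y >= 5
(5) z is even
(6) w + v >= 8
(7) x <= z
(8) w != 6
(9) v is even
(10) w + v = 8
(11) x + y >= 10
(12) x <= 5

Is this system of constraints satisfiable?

Satisfiable

Try x = 4, y = 6, z = 4, w = 4, v = 4.
Check constraint 1: v - z = 0; constraint 3: y - w = 2. The remaining constraints are straightforward to verify.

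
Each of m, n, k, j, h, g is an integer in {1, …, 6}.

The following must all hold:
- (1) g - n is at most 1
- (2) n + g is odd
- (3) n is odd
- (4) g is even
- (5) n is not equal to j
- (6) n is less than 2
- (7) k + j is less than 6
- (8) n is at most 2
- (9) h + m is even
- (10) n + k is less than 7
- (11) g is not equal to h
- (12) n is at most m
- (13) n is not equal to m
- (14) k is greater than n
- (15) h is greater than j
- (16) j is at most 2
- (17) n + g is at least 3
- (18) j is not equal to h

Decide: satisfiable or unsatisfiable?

Satisfiable

One satisfying assignment is m = 2, n = 1, k = 3, j = 2, h = 4, g = 2.
For the less obvious constraints — constraint 1: g - n = 1; constraint 7: k + j = 5; constraint 10: n + k = 4 — and the others hold by inspection.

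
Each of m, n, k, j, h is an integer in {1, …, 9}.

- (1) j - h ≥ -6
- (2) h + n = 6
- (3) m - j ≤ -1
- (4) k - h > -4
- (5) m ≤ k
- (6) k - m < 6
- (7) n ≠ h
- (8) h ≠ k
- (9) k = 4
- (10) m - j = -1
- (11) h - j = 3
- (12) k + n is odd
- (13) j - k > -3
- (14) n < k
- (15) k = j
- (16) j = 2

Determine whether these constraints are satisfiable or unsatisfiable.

Unsatisfiable

Constraint 9 fixes k = 4 and constraint 16 fixes j = 2, but constraint 15 requires k = j. Since 4 ≠ 2, contradiction.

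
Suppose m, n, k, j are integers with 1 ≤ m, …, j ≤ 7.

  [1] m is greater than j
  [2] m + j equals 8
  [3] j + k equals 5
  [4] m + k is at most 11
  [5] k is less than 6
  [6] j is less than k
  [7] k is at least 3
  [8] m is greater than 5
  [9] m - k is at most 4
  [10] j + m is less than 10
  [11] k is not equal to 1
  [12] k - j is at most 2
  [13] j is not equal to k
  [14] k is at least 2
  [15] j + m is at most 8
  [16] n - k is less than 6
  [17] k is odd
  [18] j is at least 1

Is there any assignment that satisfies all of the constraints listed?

Satisfiable

The assignment m = 6, n = 7, k = 3, j = 2 works:
  constraint 2 holds since m + j = 8.
  constraint 3 holds since j + k = 5.
  constraint 4 holds since m + k = 9.
The rest check out directly.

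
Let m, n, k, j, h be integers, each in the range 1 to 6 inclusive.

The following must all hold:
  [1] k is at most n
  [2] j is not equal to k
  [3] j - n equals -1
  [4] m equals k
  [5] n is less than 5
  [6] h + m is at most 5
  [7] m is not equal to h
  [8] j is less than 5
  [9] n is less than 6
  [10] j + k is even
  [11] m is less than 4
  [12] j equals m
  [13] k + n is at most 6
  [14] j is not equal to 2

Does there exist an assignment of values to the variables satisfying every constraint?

Unsatisfiable

From constraints 4 and 12, j = m = k, so j = k. But constraint 2 says j ≠ k. Contradiction.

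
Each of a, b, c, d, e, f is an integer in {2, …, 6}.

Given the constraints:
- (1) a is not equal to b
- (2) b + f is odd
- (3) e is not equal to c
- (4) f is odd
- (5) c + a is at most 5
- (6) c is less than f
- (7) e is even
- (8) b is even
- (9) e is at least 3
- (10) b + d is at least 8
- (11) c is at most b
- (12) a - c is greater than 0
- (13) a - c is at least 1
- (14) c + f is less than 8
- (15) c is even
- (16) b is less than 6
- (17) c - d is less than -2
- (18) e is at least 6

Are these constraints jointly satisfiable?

Satisfiable

Try a = 3, b = 2, c = 2, d = 6, e = 6, f = 3.
Check constraint 5: c + a = 5; constraint 10: b + d = 8. The remaining constraints are straightforward to verify.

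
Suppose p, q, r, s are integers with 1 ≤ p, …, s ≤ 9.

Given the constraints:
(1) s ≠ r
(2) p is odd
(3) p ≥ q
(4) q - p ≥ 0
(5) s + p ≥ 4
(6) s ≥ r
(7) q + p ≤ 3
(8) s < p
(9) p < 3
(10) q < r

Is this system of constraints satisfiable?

Unsatisfiable

Constraints 4, 6, 8, and 10 give r ≤ s, s < p, p ≤ q, q < r. Chaining: r ≤ s < p ≤ q < r, which forces r < r — impossible.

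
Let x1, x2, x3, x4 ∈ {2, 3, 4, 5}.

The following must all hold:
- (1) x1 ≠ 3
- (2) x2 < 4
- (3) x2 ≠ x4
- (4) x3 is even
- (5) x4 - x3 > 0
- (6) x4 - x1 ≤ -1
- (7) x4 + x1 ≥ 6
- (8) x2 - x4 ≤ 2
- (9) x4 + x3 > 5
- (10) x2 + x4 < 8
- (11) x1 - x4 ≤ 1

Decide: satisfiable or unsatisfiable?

Take x1 = 5, x2 = 3, x3 = 2, x4 = 4. Then constraint 5: x4 - x3 = 2; constraint 6: x4 - x1 = -1; constraint 7: x4 + x1 = 9, and every other listed constraint is also met.

Satisfiable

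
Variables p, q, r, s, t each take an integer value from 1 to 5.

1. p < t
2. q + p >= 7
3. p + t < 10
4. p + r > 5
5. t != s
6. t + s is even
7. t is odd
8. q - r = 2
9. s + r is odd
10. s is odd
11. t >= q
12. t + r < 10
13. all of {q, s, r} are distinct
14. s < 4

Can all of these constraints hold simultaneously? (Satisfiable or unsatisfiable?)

The assignment p = 4, q = 4, r = 2, s = 3, t = 5 works:
  constraint 2 holds since q + p = 8.
  constraint 3 holds since p + t = 9.
The rest check out directly.

Satisfiable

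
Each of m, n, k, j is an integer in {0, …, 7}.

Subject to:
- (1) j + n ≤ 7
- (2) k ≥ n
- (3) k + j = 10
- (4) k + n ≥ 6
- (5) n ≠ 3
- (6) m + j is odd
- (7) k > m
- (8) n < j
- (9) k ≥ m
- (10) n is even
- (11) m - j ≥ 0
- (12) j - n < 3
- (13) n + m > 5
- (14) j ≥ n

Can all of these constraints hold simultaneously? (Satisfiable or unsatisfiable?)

Try m = 6, n = 2, k = 7, j = 3.
Check constraint 1: j + n = 5; constraint 3: k + j = 10. The remaining constraints are straightforward to verify.

Satisfiable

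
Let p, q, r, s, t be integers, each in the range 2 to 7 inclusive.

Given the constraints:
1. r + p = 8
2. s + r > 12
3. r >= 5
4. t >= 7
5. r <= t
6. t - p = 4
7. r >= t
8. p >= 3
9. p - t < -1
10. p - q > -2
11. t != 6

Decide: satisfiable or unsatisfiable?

From constraints 4 and 7: r ≥ t ≥ 7. From constraint 8: p ≥ 3. Hence r + p ≥ 10. But constraint 1 requires r + p = 8, and 8 < 10. Contradiction.

Unsatisfiable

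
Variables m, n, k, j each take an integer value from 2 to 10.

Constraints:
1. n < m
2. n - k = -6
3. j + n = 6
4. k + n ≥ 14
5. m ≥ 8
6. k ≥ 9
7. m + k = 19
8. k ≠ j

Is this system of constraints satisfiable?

Satisfiable

Setting (m, n, k, j) = (9, 4, 10, 2) satisfies everything: constraint 2: n - k = -6; constraint 3: j + n = 6, and the others follow.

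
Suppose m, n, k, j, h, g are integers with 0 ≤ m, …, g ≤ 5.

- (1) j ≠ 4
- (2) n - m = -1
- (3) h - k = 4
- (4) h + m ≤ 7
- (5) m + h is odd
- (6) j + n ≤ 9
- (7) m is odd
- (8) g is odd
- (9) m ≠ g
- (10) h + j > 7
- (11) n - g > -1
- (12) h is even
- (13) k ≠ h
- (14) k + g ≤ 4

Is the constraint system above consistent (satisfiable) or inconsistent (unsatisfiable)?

One satisfying assignment is m = 3, n = 2, k = 0, j = 5, h = 4, g = 1.
For the less obvious constraints — constraint 2: n - m = -1; constraint 3: h - k = 4 — and the others hold by inspection.

Satisfiable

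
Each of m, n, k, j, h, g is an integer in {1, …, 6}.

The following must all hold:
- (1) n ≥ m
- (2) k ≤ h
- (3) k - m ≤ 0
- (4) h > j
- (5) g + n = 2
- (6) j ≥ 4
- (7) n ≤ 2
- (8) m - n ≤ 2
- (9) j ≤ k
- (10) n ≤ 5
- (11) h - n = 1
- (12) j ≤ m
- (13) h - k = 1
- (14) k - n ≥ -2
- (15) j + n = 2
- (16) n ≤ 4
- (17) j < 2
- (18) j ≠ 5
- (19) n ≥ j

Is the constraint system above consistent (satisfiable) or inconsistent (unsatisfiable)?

From constraints 6 and 12: m ≥ j and j ≥ 4, so m ≥ 4. From constraints 1 and 7: m ≤ n and n ≤ 2, so m ≤ 2. But 2 < 4, so no value of m works.

Unsatisfiable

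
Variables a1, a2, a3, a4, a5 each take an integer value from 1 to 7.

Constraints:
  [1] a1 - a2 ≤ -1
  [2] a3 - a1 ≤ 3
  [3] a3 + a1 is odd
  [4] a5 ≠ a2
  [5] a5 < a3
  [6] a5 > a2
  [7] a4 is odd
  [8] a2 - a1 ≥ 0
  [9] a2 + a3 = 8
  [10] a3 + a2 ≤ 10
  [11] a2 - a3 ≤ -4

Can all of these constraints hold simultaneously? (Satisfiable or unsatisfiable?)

Unsatisfiable

Constraints 1, 2, and 11 give a2 − a1 ≥ 1, a1 − a3 ≥ -3, a3 − a2 ≥ 4.
Adding all 3 inequalities: the left sides telescope to 0, and the right sides sum to 1 + (-3) + 4 = 2. So 0 ≥ 2, which is false.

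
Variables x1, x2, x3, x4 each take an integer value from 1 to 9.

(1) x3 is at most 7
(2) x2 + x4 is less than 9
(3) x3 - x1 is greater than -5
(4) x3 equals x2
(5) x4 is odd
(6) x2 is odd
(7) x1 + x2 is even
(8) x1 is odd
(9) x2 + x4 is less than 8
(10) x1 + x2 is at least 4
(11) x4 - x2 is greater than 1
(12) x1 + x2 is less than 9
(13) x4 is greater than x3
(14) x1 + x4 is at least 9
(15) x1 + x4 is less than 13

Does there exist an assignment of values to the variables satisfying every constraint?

Satisfiable

Try x1 = 5, x2 = 1, x3 = 1, x4 = 5.
Check constraint 2: x2 + x4 = 6; constraint 3: x3 - x1 = -4; constraint 9: x2 + x4 = 6. The remaining constraints are straightforward to verify.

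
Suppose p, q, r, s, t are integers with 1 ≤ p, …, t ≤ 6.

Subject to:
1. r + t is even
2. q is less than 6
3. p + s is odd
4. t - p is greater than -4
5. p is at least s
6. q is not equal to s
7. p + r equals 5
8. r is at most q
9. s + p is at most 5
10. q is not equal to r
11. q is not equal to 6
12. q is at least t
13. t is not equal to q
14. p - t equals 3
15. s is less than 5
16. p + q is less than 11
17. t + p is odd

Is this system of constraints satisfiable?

Satisfiable

Setting (p, q, r, s, t) = (4, 5, 1, 1, 1) satisfies everything: constraint 4: t - p = -3; constraint 7: p + r = 5; constraint 9: s + p = 5, and the others follow.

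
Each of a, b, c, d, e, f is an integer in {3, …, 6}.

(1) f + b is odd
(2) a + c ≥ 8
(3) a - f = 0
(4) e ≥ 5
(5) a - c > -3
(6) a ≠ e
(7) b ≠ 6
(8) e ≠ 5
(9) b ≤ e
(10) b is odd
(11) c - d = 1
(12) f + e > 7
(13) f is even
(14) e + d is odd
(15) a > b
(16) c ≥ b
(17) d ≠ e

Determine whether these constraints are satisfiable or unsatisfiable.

Satisfiable

Try a = 4, b = 3, c = 4, d = 3, e = 6, f = 4.
Check constraint 2: a + c = 8; constraint 3: a - f = 0; constraint 5: a - c = 0. The remaining constraints are straightforward to verify.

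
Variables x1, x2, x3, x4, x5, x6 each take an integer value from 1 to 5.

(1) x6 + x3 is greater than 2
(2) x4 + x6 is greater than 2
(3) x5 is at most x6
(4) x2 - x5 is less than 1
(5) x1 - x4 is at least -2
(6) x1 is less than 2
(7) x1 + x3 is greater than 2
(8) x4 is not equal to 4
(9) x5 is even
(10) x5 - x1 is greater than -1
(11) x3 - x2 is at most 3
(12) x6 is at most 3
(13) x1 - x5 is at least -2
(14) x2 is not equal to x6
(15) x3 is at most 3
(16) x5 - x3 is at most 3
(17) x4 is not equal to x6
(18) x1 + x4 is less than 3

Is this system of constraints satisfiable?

Take x1 = 1, x2 = 1, x3 = 2, x4 = 1, x5 = 2, x6 = 3. Then constraint 1: x6 + x3 = 5; constraint 2: x4 + x6 = 4; constraint 4: x2 - x5 = -1, and every other listed constraint is also met.

Satisfiable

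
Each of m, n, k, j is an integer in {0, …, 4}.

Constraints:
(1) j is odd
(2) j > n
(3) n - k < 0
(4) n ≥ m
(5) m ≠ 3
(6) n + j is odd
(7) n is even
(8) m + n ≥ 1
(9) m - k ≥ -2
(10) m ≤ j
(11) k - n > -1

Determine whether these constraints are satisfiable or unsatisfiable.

The assignment m = 2, n = 2, k = 4, j = 3 works:
  constraint 3 holds since n - k = -2.
  constraint 8 holds since m + n = 4.
  constraint 9 holds since m - k = -2.
The rest check out directly.

Satisfiable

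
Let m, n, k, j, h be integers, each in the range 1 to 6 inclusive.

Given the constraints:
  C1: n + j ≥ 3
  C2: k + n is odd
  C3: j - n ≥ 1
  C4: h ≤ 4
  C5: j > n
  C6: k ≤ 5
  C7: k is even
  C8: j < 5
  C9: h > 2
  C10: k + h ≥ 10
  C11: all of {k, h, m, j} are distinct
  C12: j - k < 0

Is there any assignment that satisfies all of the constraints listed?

From constraint 6: k ≤ 5. From constraint 4: h ≤ 4. Hence k + h ≤ 9. But constraint 10 requires k + h ≥ 10, and 10 > 9. Contradiction.

Unsatisfiable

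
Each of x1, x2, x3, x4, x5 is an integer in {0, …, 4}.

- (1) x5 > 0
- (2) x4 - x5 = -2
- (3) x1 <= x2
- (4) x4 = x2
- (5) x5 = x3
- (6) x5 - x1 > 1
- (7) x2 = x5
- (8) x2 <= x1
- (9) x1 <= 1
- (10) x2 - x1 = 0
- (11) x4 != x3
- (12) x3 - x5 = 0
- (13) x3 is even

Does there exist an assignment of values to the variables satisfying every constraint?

Unsatisfiable

From constraints 4, 5, and 7, x4 = x2 = x5 = x3, so x4 = x3. But constraint 11 says x4 ≠ x3. Contradiction.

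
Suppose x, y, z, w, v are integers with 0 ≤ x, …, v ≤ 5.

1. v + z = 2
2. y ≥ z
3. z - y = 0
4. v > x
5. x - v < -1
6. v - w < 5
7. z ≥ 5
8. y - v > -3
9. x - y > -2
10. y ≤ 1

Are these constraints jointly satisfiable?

Unsatisfiable

From constraint 7: z ≥ 5. From constraints 2 and 10: z ≤ y and y ≤ 1, so z ≤ 1. But 1 < 5, so no value of z works.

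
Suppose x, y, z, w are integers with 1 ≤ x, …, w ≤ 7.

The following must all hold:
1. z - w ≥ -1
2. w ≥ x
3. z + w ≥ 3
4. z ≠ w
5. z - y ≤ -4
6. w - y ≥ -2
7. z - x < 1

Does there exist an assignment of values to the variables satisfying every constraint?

Unsatisfiable

Constraints 1, 5, and 6 give w − y ≥ -2, y − z ≥ 4, z − w ≥ -1.
Adding all 3 inequalities: the left sides telescope to 0, and the right sides sum to (-2) + 4 + (-1) = 1. So 0 ≥ 1, which is false.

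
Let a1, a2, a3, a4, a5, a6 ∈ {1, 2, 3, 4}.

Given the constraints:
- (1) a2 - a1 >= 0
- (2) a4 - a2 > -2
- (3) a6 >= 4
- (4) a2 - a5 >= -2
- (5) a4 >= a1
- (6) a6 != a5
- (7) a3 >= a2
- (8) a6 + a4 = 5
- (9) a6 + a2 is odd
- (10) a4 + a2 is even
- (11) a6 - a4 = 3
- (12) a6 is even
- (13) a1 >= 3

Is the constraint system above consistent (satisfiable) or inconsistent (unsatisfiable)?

Unsatisfiable

From constraint 3: a6 ≥ 4. From constraints 5 and 13: a4 ≥ a1 ≥ 3. Hence a6 + a4 ≥ 7. But constraint 8 requires a6 + a4 = 5, and 5 < 7. Contradiction.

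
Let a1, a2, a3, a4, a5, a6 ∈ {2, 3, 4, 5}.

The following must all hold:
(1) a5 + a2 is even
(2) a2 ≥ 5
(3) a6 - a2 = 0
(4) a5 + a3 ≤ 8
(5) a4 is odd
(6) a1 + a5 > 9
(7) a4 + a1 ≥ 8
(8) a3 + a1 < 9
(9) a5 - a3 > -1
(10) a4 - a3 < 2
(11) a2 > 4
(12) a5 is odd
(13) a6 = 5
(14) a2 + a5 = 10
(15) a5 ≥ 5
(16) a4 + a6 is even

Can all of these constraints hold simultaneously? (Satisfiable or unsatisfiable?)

Satisfiable

Try a1 = 5, a2 = 5, a3 = 3, a4 = 3, a5 = 5, a6 = 5.
Check constraint 3: a6 - a2 = 0; constraint 4: a5 + a3 = 8; constraint 6: a1 + a5 = 10. The remaining constraints are straightforward to verify.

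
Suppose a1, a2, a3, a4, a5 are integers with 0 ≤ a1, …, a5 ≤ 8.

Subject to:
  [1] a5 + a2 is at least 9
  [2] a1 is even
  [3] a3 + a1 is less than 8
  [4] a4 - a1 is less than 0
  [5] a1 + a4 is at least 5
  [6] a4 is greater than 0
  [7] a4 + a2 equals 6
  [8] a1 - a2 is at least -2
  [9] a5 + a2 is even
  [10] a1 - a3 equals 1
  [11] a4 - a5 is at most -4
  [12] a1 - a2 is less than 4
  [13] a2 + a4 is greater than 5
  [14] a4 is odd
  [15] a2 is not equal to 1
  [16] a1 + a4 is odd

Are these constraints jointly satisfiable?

Try a1 = 4, a2 = 3, a3 = 3, a4 = 3, a5 = 7.
Check constraint 1: a5 + a2 = 10; constraint 3: a3 + a1 = 7; constraint 4: a4 - a1 = -1. The remaining constraints are straightforward to verify.

Satisfiable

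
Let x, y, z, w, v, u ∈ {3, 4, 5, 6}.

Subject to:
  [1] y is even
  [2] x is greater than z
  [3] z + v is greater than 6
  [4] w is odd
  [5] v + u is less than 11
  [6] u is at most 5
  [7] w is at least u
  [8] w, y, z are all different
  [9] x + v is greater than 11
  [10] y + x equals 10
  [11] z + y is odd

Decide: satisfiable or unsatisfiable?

Satisfiable

The assignment x = 6, y = 4, z = 3, w = 5, v = 6, u = 3 works:
  constraint 3 holds since z + v = 9.
  constraint 5 holds since v + u = 9.
The rest check out directly.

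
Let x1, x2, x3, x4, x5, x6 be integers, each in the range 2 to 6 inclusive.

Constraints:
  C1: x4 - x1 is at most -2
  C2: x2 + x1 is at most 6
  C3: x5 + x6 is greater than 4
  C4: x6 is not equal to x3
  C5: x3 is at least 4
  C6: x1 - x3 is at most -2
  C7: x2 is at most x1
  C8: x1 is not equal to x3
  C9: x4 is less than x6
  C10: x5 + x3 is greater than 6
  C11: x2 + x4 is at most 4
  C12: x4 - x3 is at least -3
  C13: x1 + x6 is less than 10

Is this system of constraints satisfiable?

Constraints 1, 6, and 12 give x4 − x3 ≥ -3, x3 − x1 ≥ 2, x1 − x4 ≥ 2.
Adding all 3 inequalities: the left sides telescope to 0, and the right sides sum to (-3) + 2 + 2 = 1. So 0 ≥ 1, which is false.

Unsatisfiable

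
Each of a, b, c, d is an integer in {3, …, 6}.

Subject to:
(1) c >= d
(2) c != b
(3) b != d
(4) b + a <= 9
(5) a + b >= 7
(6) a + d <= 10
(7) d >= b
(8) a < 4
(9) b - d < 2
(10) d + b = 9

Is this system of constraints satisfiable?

Try a = 3, b = 4, c = 5, d = 5.
Check constraint 4: b + a = 7; constraint 5: a + b = 7. The remaining constraints are straightforward to verify.

Satisfiable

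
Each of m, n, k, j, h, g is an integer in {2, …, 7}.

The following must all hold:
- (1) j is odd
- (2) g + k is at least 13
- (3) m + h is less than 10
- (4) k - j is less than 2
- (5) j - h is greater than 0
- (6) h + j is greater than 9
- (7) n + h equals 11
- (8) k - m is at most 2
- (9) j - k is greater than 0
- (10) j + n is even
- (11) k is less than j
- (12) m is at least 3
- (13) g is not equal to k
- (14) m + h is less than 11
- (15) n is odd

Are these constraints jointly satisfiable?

Take m = 5, n = 7, k = 6, j = 7, h = 4, g = 7. Then constraint 2: g + k = 13; constraint 3: m + h = 9; constraint 4: k - j = -1, and every other listed constraint is also met.

Satisfiable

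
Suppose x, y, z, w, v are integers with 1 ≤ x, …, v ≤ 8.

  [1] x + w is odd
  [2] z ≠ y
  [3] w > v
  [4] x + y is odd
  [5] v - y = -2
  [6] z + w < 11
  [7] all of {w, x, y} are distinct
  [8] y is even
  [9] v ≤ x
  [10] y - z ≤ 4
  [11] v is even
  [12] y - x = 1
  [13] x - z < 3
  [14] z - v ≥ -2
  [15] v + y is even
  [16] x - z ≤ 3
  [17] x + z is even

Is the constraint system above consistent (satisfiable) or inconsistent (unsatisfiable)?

The assignment x = 3, y = 4, z = 1, w = 8, v = 2 works:
  constraint 5 holds since v - y = -2.
  constraint 6 holds since z + w = 9.
The rest check out directly.

Satisfiable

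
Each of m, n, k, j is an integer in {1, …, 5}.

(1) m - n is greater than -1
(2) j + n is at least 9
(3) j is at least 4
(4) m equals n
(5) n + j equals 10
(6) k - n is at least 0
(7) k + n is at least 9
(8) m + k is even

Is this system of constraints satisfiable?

Try m = 5, n = 5, k = 5, j = 5.
Check constraint 1: m - n = 0; constraint 2: j + n = 10. The remaining constraints are straightforward to verify.

Satisfiable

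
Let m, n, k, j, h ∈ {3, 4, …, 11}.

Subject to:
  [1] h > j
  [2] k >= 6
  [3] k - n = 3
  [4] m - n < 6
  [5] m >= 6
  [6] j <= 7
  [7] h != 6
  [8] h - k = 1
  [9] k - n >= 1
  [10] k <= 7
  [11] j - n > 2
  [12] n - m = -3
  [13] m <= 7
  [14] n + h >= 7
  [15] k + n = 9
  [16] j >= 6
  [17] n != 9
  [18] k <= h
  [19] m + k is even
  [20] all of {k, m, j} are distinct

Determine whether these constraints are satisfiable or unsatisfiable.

Constraints 2, 5, 6, 10, 13, and 16 confine each of k, m, j to the 2 values {6, 7}.
Constraint 20 requires all 3 of them to be distinct, but only 2 values are available — impossible by the pigeonhole principle.

Unsatisfiable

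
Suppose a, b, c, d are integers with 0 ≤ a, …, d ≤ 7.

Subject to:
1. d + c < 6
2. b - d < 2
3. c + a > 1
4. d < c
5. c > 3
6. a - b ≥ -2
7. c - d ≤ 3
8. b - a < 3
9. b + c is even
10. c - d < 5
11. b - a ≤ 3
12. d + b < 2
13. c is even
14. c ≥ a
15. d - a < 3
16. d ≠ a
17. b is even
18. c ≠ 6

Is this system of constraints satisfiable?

One satisfying assignment is a = 0, b = 0, c = 4, d = 1.
For the less obvious constraints — constraint 1: d + c = 5; constraint 2: b - d = -1; constraint 3: c + a = 4 — and the others hold by inspection.

Satisfiable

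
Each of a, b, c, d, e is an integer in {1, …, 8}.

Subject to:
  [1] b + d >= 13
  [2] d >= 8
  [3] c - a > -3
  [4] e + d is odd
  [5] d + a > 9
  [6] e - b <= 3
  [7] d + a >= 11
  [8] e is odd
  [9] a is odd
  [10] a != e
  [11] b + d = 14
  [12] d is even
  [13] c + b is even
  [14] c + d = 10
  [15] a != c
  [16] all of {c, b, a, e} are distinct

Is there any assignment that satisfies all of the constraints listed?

The assignment a = 3, b = 6, c = 2, d = 8, e = 7 works:
  constraint 1 holds since b + d = 14.
  constraint 3 holds since c - a = -1.
The rest check out directly.

Satisfiable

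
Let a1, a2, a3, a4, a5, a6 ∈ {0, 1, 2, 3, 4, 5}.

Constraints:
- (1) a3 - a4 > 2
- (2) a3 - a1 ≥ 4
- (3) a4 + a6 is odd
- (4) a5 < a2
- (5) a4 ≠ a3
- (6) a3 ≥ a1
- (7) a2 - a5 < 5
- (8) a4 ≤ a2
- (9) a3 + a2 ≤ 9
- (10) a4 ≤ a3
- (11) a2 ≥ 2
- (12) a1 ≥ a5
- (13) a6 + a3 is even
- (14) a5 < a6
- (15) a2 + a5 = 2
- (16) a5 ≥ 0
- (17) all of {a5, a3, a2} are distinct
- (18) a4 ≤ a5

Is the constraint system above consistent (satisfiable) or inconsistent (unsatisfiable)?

Take a1 = 0, a2 = 2, a3 = 5, a4 = 0, a5 = 0, a6 = 1. Then constraint 1: a3 - a4 = 5; constraint 2: a3 - a1 = 5; constraint 7: a2 - a5 = 2, and every other listed constraint is also met.

Satisfiable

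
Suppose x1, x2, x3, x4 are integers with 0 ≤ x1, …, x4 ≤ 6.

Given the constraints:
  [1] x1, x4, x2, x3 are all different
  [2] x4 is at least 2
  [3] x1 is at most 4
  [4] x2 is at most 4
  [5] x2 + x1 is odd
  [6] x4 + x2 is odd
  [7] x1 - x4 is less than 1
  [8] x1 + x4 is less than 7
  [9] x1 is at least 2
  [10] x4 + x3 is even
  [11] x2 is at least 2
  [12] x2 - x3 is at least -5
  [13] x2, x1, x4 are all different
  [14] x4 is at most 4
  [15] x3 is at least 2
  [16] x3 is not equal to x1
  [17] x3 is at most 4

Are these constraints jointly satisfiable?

Unsatisfiable

Constraints 2, 3, 4, 9, 11, 14, 15, and 17 confine each of x1, x4, x2, x3 to the 3 values {2, …, 4}.
Constraint 1 requires all 4 of them to be distinct, but only 3 values are available — impossible by the pigeonhole principle.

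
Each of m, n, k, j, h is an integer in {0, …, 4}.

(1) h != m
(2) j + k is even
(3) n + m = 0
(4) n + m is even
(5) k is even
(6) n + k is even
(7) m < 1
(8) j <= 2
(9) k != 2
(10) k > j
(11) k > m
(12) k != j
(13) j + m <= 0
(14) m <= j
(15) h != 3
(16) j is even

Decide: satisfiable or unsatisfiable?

Setting (m, n, k, j, h) = (0, 0, 4, 0, 4) satisfies everything: constraint 3: n + m = 0; constraint 13: j + m = 0, and the others follow.

Satisfiable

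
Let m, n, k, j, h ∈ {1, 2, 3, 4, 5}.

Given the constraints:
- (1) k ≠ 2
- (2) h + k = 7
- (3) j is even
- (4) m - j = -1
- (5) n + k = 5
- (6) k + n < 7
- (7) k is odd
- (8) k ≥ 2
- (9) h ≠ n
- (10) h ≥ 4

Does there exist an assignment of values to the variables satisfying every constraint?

Satisfiable

Setting (m, n, k, j, h) = (3, 2, 3, 4, 4) satisfies everything: constraint 2: h + k = 7; constraint 4: m - j = -1, and the others follow.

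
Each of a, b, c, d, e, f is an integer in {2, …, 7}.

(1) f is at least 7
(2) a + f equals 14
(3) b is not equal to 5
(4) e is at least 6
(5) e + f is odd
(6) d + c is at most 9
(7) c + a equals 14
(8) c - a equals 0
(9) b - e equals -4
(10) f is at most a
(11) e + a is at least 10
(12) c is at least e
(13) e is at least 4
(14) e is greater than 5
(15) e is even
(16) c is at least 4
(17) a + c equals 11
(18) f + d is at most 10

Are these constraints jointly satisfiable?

From constraints 1 and 10: a ≥ f ≥ 7. From constraints 4 and 12: c ≥ e ≥ 6. Hence a + c ≥ 13. But constraint 17 requires a + c = 11, and 11 < 13. Contradiction.

Unsatisfiable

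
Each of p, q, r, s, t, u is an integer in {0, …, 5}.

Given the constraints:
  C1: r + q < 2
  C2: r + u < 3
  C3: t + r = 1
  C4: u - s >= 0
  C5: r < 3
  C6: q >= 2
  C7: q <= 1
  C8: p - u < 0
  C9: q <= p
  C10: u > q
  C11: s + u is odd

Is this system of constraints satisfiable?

Unsatisfiable

From constraint 6: q ≥ 2. From constraint 7: q ≤ 1. But 1 < 2, so no value of q works.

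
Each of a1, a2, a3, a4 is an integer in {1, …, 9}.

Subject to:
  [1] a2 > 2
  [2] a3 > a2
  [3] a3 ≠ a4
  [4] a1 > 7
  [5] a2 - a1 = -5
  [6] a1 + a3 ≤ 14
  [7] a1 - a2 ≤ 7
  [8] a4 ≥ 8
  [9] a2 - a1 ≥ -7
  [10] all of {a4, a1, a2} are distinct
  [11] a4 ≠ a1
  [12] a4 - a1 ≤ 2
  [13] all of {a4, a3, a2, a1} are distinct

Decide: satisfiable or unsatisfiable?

Satisfiable

One satisfying assignment is a1 = 9, a2 = 4, a3 = 5, a4 = 8.
For the less obvious constraints — constraint 5: a2 - a1 = -5; constraint 6: a1 + a3 = 14 — and the others hold by inspection.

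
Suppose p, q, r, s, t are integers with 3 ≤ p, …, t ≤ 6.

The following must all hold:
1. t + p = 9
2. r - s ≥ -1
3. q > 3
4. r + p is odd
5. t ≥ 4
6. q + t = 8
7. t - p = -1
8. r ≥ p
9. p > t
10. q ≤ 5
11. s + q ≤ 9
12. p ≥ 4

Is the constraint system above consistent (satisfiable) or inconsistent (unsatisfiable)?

The assignment p = 5, q = 4, r = 6, s = 4, t = 4 works:
  constraint 1 holds since t + p = 9.
  constraint 2 holds since r - s = 2.
  constraint 6 holds since q + t = 8.
The rest check out directly.

Satisfiable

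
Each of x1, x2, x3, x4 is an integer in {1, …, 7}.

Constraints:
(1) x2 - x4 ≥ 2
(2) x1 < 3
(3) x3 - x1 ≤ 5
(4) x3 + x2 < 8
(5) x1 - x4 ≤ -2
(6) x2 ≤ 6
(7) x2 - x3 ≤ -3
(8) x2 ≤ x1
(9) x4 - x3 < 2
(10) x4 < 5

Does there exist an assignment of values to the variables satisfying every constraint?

Constraints 1, 3, 5, and 7 give x1 − x3 ≥ -5, x3 − x2 ≥ 3, x2 − x4 ≥ 2, x4 − x1 ≥ 2.
Adding all 4 inequalities: the left sides telescope to 0, and the right sides sum to (-5) + 3 + 2 + 2 = 2. So 0 ≥ 2, which is false.

Unsatisfiable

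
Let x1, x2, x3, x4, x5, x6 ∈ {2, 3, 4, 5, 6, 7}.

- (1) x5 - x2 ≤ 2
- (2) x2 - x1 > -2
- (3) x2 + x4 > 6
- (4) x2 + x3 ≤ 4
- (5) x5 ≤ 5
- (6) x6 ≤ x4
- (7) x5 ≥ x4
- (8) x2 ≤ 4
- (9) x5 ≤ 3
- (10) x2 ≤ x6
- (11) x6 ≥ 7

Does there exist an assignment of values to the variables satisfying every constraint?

Unsatisfiable

From constraints 6 and 11: x4 ≥ x6 and x6 ≥ 7, so x4 ≥ 7. From constraints 7 and 9: x4 ≤ x5 and x5 ≤ 3, so x4 ≤ 3. But 3 < 7, so no value of x4 works.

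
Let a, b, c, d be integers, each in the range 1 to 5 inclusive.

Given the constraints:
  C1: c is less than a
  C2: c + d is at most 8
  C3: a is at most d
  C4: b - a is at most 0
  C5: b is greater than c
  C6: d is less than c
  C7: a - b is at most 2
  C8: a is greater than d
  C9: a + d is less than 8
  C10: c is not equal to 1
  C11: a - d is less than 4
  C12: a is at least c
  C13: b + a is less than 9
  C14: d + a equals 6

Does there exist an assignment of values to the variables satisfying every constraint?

Constraints 3, 4, 5, and 6 give b ≤ a, a ≤ d, d < c, c < b. Chaining: b ≤ a ≤ d < c < b, which forces b < b — impossible.

Unsatisfiable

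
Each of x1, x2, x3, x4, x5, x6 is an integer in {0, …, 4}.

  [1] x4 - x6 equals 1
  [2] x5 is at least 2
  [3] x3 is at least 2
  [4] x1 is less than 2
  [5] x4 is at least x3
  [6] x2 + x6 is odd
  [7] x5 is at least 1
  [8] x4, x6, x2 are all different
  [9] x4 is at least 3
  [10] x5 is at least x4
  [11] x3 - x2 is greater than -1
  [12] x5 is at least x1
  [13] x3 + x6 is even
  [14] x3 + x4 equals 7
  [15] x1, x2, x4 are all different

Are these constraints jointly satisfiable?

Satisfiable

Try x1 = 1, x2 = 2, x3 = 3, x4 = 4, x5 = 4, x6 = 3.
Check constraint 1: x4 - x6 = 1; constraint 11: x3 - x2 = 1; constraint 14: x3 + x4 = 7. The remaining constraints are straightforward to verify.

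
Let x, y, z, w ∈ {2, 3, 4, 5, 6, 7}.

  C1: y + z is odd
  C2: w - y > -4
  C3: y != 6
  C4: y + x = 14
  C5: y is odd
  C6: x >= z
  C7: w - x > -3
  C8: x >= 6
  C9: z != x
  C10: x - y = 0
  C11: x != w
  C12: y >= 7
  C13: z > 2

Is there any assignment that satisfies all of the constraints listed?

Satisfiable

One satisfying assignment is x = 7, y = 7, z = 6, w = 5.
For the less obvious constraints — constraint 2: w - y = -2; constraint 4: y + x = 14 — and the others hold by inspection.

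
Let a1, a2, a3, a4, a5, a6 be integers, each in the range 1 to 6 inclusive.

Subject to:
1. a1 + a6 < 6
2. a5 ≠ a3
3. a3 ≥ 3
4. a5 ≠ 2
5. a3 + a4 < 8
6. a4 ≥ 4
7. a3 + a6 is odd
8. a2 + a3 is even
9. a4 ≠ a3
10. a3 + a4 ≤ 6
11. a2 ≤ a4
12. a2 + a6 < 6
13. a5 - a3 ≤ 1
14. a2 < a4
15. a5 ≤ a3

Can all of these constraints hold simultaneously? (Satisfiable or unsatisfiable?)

Unsatisfiable

From constraint 3: a3 ≥ 3. From constraint 6: a4 ≥ 4. Hence a3 + a4 ≥ 7. But constraint 10 requires a3 + a4 ≤ 6, and 6 < 7. Contradiction.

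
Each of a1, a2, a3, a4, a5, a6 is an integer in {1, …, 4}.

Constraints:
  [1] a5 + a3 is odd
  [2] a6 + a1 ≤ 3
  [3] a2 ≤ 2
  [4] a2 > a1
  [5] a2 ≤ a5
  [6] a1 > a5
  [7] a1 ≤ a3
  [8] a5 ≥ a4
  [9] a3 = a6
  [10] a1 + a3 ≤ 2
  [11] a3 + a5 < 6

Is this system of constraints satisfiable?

Unsatisfiable

Constraints 4, 5, and 6 give a1 < a2, a2 ≤ a5, a5 < a1. Chaining: a1 < a2 ≤ a5 < a1, which forces a1 < a1 — impossible.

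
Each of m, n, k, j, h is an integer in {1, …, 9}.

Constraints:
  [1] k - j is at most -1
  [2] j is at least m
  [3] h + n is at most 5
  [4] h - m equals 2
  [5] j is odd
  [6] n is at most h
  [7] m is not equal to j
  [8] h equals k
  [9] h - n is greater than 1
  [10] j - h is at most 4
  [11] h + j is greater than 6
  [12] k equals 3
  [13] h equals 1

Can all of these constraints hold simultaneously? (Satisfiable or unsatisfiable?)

Constraint 13 fixes h = 1 and constraint 12 fixes k = 3, but constraint 8 requires h = k. Since 1 ≠ 3, contradiction.

Unsatisfiable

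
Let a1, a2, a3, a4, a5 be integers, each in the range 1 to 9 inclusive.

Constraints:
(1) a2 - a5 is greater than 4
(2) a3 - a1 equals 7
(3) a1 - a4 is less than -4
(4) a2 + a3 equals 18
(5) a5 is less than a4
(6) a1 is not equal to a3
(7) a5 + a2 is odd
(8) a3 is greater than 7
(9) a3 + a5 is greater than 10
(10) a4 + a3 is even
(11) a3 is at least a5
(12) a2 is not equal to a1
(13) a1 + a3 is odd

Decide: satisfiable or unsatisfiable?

One satisfying assignment is a1 = 2, a2 = 9, a3 = 9, a4 = 9, a5 = 2.
For the less obvious constraints — constraint 1: a2 - a5 = 7; constraint 2: a3 - a1 = 7 — and the others hold by inspection.

Satisfiable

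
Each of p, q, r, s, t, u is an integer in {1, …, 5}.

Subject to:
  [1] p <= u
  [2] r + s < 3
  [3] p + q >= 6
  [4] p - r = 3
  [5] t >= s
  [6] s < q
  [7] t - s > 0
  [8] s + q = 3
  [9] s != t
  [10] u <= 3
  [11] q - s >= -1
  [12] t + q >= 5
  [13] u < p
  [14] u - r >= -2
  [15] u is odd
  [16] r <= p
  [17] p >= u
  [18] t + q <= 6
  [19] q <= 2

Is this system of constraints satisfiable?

From constraints 1 and 10: p ≤ u ≤ 3. From constraint 19: q ≤ 2. Hence p + q ≤ 5. But constraint 3 requires p + q ≥ 6, and 6 > 5. Contradiction.

Unsatisfiable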